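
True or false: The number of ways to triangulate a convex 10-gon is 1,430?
Triangulations of a convex 10-gon are counted by the Catalan number C_8: C_8 = C(16,8)/(8+1) = 12,870/9 = 1,430.

Answer: True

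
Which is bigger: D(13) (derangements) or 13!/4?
D(13)

Reasoning: D(13) = (13-1)·[D(12) + D(11)] = 12·[176,214,841 + 14,684,570] = 2,290,792,932; 13!/4 = 6,227,020,800/4 = 1,556,755,200.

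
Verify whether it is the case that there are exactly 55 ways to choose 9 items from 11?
True
C(11,9) = 55.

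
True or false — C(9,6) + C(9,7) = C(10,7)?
True

Explanation: Pascal's identity: LHS = 84 + 36 = 120; RHS = C(10,7) = 120. Both sides agree, so the statement holds.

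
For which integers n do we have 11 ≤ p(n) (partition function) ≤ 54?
Tabulating p(n) via p(n) = p(n−1) + p(n−2) − p(n−5) − p(n−7) + …: p(5)=7; p(6)=11; p(7)=15; p(8)=22; p(9)=30; p(10)=42; p(11)=56. So valid n = 6, 7, 8, 9, 10.

Answer: 6, 7, 8, 9, 10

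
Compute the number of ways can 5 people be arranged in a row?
120

Solution: Arrangements of 5 distinct objects: 5! = 120.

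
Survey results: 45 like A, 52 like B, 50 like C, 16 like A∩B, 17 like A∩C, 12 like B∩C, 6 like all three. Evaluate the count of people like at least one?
108
|A∪B∪C| = 45+52+50-16-17-12+6 = 108.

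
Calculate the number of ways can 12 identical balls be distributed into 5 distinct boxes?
1,820
C(12+5-1, 5-1) = C(16, 4) = 1,820.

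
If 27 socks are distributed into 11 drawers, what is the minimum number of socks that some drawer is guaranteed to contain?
3

Explanation: Pigeonhole: ⌈27/11⌉ = 3.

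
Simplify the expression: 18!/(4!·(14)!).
3,060

Explanation: This is C(18,4) = 3,060.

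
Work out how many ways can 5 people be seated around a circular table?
24

Working:
Circular arrangements: (5-1)! = 24.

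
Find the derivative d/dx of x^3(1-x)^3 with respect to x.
3x^2(1-x)^3 - 3x^3(1-x)^2
Product rule: 3x^{2}(1-x)^{3} + x^3·(-3)(1-x)^{2}.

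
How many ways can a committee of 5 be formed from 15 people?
3,003

Reasoning: C(15,5) = 15! / (5! × (15-5)!)
         = 15! / (5! × 10!)
         = 3,003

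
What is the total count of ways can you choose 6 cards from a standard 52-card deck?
C(52,6) = 20,358,520.
Final answer: 20,358,520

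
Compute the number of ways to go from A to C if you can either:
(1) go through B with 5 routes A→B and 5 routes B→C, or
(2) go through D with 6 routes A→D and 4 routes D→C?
49

Route via B: 5×5=25. Route via D: 6×4=24. Total: 49.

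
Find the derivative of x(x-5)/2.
(2x - 5)/2

Solution: d/dx[(x-0)(x-5)] = (x-5) + (x-0) = 2x - 5. Dividing by 2 gives (2x - 5)/2.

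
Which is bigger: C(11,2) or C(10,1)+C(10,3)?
C(10,1)+C(10,3)
C(11,2)=55; C(10,1)+C(10,3)=10+120=130.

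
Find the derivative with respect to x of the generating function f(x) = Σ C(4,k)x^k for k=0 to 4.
Term-by-term differentiation gives Σ k·C(4,k)x^{k-1} for k=1 to 4.

Answer: Σ k·C(4,k)x^(k-1) for k=1 to 4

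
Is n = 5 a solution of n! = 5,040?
5! = 5·4! = 5·24 = 120, which does not equal 5,040.

Answer: No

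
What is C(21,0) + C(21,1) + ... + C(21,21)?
Sum of binomial coefficients = 2^21 = 2,097,152.

Answer: 2,097,152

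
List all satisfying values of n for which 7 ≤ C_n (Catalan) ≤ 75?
C_3=5; C_4=14; C_5=42; C_6=132. So valid n = 4, 5.
Final answer: 4, 5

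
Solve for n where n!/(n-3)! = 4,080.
17

Explanation: n!/(n-3)! = n×(n-1)×(n-2), a product of 3 consecutive integers ≈ (n−1)^3. 4,080^(1/3) + 1 ≈ 17.0; check n = 17: 17×16×15 = 4,080 ✓. So n = 17.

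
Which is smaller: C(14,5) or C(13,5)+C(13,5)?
C(14,5)
C(14,5)=2,002; C(13,5)+C(13,5)=1,287+1,287=2,574.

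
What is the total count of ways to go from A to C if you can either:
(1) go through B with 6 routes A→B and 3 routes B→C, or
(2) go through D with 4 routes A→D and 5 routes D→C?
Route via B: 6×3=18. Route via D: 4×5=20. Total: 38.
Final answer: 38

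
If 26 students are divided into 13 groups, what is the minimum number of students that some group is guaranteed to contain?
2

Reasoning: Pigeonhole: ⌈26/13⌉ = 2.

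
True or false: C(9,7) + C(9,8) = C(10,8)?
True
Pascal's identity C(n,k) + C(n,k+1) = C(n+1,k+1): 36 + 9 = 45 = C(10,8).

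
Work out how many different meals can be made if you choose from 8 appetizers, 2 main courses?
16
By the multiplication principle: 8 × 2 = 16.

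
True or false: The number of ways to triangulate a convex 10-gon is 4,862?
False

Explanation: Triangulations of a convex 10-gon are counted by the Catalan number C_8: C_8 = C(16,8)/(8+1) = 12,870/9 = 1,430.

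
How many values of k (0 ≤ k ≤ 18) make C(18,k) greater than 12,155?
7

Solution: Row 18 is unimodal and symmetric about k=18/2. C(18,5)=8,568 ≤ 12,155; C(18,6)=18,564 > 12,155; by symmetry C(18,k) > 12,155 for k = 6..12. That's 12 - 6 + 1 = 7 values.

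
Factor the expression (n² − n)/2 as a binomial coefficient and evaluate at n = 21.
C(n,2); C(21,2) = 210

Solution: (n² − n)/2 = n(n−1)/2 = C(n,2). At n = 21: C(21,2) = 210.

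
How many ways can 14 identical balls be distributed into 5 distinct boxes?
C(14+5-1, 5-1) = C(18, 4) = 3,060.

Answer: 3,060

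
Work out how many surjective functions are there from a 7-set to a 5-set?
Onto functions = 5! × S(7,5)
First compute S(7,5) via recurrence:
Using the Stirling recurrence: S(n,k) = k·S(n-1,k) + S(n-1,k-1)
S(7,5) = 5·S(6,5) + S(6,4)
         = 5·15 + 65
         = 75 + 65
         = 140
Then: 120 × 140 = 16,800
Final answer: 16,800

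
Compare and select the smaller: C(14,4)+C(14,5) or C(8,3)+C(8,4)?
C(8,3)+C(8,4)

First=3,003, Second=126.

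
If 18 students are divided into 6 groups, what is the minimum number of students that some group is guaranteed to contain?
Pigeonhole: ⌈18/6⌉ = 3.

Answer: 3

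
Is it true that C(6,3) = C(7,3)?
LHS = C(6,3) = 20; RHS = C(7,3) = 35. 20 ≠ 35, so the statement does not hold.

Answer: False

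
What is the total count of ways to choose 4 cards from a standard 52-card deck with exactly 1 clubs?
118,807

Explanation: 13 clubs and 39 non-clubs: C(13,1) × C(39,3) = 13 × 9139 = 118,807.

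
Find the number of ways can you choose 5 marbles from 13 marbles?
1,287
C(13,5) = 13! / (5! × (13-5)!)
         = 13! / (5! × 8!)
         = 1,287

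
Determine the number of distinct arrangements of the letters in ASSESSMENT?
75,600

Working:
Word has 10 letters (A=1, S=4, E=2, M=1, N=1, T=1). Arrangements: 10!/Π(k!) = 75,600.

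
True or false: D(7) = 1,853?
False

Derangements of 7 elements: D(7) = (7-1)·[D(6) + D(5)] = 6·[265 + 44] = 1,854.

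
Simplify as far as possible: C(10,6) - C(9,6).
C(10,6) - C(9,6) = C(9,5) = 126.

Answer: 126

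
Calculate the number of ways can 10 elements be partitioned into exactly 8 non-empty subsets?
750

Solution: This equals S(10,8), the Stirling number of the 2nd kind.
Using the Stirling recurrence: S(n,k) = k·S(n-1,k) + S(n-1,k-1)
S(10,8) = 8·S(9,8) + S(9,7)
         = 8·36 + 462
         = 288 + 462
         = 750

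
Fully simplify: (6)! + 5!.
840

Solution: (6)! + 5! = (6)·5! + 5! = (6+1)·5! = 7·5! = 840.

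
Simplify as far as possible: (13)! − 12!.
5,748,019,200

Solution: (13)! − 12! = (13)·12! − 12! = (13−1)·12! = 12·12! = 5,748,019,200.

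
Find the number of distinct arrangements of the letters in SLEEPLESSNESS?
1,081,080
Word has 13 letters (S=5, L=2, E=4, P=1, N=1). Arrangements: 13!/Π(k!) = 1,081,080.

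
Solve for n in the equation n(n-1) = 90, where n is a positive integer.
n² − n − 90 = 0, so n = (1 ± √(1 + 4·90))/2 = (1 ± √361)/2 = (1 ± 19)/2, i.e. n = 10 or n = -9. Taking the positive root, n = 10 (check: 10×9 = 90).
Final answer: 10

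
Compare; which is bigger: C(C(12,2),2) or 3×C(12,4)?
C(C(12,2),2)
C(C(12,2),2)=2,145, 3×C(12,4)=1,485.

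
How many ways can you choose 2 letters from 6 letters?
15

Reasoning: C(6,2) = 6! / (2! × (6-2)!)
         = 6! / (2! × 4!)
         = 15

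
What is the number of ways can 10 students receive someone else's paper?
1,334,961

Explanation: Using D(n) = (n-1)[D(n-1) + D(n-2)]:
D(10) = (10-1) × [D(9) + D(8)]
      = 9 × [133496 + 14833]
      = 9 × 148329
      = 1,334,961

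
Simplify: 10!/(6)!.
This equals 10×9×...×7 = 5,040.

Answer: 5,040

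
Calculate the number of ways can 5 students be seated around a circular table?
Circular arrangements: (5-1)! = 24.
Final answer: 24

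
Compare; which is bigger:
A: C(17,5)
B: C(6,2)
A

A=C(17,5)=6,188, B=C(6,2)=15.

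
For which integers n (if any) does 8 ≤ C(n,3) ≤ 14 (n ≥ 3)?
5

Solution: C(4,3)=4; C(5,3)=10; C(6,3)=20. So valid n = 5.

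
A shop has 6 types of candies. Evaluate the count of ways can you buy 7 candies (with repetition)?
792

Reasoning: Stars and bars: C(7+6-1, 7) = C(12, 7) = 792.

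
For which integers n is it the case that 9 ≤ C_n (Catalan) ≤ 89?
4, 5

Explanation: C_3=5; C_4=14; C_5=42; C_6=132. So valid n = 4, 5.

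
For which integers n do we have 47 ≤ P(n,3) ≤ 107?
5

Solution: P(4,3)=24; P(5,3)=60; P(6,3)=120. So valid n = 5.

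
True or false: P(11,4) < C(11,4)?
P(11,4) = 7,920 and C(11,4) = 330; P(n,r) = r! × C(n,r) so P > C whenever r ≥ 2.

Answer: False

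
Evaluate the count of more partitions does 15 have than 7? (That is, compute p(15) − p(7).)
161

Working:
Pentagonal recurrence p(n) = p(n−1) + p(n−2) − p(n−5) − p(n−7) + …: p(15) = p(14) + p(13) − p(10) − p(8) + p(3) + p(0) = 135 + 101 − 42 − 22 + 3 + 1 = 176.
p(7) = p(6) + p(5) − p(2) − p(0) = 11 + 7 − 2 − 1 = 15.
Difference = 176 − 15 = 161.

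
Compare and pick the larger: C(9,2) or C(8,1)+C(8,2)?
Equal

Explanation: By Pascal's identity: C(9,2) = C(8,1)+C(8,2) = 36. Equal.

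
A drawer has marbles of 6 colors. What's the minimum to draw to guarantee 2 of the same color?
7
Worst case: 1 of each = 6. One more: 7.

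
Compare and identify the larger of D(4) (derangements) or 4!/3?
D(4)

Reasoning: D(4) = (4-1)·[D(3) + D(2)] = 3·[2 + 1] = 9; 4!/3 = 24/3 = 8.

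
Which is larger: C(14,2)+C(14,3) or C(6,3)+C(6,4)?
C(14,2)+C(14,3)

Reasoning: First=455, Second=35.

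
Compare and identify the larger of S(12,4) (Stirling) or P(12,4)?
S(12,4)

Explanation: S(12,4) = 4·S(11,4) + S(11,3) = 4·145,750 + 28,501 = 611,501; P(12,4) = 11,880.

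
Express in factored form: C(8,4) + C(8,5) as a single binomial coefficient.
C(9,5)

Explanation: By Pascal's identity: C(8,4) + C(8,5) = C(9,5) = 126.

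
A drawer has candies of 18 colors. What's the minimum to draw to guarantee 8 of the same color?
127

Explanation: Worst case: 7 of each = 126. One more: 127.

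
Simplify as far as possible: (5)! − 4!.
96
(5)! − 4! = (5)·4! − 4! = (5−1)·4! = 4·4! = 96.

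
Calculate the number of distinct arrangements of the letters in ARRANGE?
Word has 7 letters (A=2, R=2, N=1, G=1, E=1). Arrangements: 7!/Π(k!) = 1,260.

Answer: 1,260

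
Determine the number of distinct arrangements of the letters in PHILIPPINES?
1,108,800

Working:
Word has 11 letters (P=3, H=1, I=3, L=1, N=1, E=1, S=1). Arrangements: 11!/Π(k!) = 1,108,800.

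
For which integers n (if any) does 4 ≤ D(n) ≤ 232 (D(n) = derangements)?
4, 5

Reasoning: Using D(n) = (n−1)[D(n−1) + D(n−2)] with D(1)=0, D(2)=1: D(3)=2; D(4)=9; D(5)=44; D(6)=265. So valid n = 4, 5.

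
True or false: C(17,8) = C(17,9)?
True

Reasoning: C(17,8) = C(17,17-8) by the symmetry property; both equal 24,310.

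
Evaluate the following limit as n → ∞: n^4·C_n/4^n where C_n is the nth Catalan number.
∞

Working:
C_n ~ 4^n/(n^(3/2)√π), so n^4·C_n/4^n ~ n^(4 − 3/2)/√π → ∞.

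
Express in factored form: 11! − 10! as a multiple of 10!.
11! − 10! = 11·10! − 10! = (11 − 1)·10! = 10 × 10! = 36,288,000.
Final answer: 10 × 10! = 36,288,000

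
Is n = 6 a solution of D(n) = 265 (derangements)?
Yes

Reasoning: D(6) = (6-1)·[D(5) + D(4)] = 5·[44 + 9] = 265, which equals 265.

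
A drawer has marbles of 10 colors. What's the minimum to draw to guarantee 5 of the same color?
Worst case: 4 of each = 40. One more: 41.

Answer: 41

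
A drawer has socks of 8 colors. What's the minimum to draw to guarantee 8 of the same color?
57

Working:
Worst case: 7 of each = 56. One more: 57.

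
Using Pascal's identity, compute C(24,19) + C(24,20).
C(24,19) + C(24,20) = C(25,20) = 53,130.

Answer: 53,130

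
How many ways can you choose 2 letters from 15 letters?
C(15,2) = 15! / (2! × (15-2)!)
         = 15! / (2! × 13!)
         = 105

Answer: 105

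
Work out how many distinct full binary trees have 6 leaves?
42

Using the Catalan number formula: C_n = C(2n, n) / (n+1)
C_5 = C(10, 5) / (5+1)
     = 252 / 6
     = 42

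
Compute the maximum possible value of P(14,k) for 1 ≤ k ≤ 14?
87,178,291,200

Reasoning: P(14,k) increases in k, so maximum at k = 14: 14! = 87,178,291,200.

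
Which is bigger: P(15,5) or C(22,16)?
P(15,5)

P(15,5)=360,360, C(22,16)=74,613.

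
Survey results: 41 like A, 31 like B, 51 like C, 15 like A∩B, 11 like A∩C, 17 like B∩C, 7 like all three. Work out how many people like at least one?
87

Working:
|A∪B∪C| = 41+31+51-15-11-17+7 = 87.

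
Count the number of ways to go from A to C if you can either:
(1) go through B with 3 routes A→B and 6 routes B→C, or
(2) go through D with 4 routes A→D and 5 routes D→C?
38

Explanation: Route via B: 3×6=18. Route via D: 4×5=20. Total: 38.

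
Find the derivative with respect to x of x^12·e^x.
(12x^11 + x^12)e^x

Solution: Product rule: d/dx[x^12]·e^x + x^12·d/dx[e^x] = 12x^{11}e^x + x^12e^x.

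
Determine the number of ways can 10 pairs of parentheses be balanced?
16,796

Using the Catalan number formula: C_n = C(2n, n) / (n+1)
C_10 = C(20, 10) / (10+1)
     = 184756 / 11
     = 16,796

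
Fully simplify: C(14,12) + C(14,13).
105

Reasoning: By Pascal's identity: C(15,13) = 105.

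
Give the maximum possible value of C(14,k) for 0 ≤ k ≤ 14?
Maximum at k = 7: C(14,7) = 3,432.
Final answer: 3,432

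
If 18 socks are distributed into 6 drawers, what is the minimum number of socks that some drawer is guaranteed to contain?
Pigeonhole: ⌈18/6⌉ = 3.

Answer: 3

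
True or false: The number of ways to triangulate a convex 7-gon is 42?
True

Solution: Triangulations of a convex 7-gon are counted by the Catalan number C_5: C_5 = C(10,5)/(5+1) = 252/6 = 42.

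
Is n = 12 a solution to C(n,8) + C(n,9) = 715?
Yes

C(12,8) + C(12,9) = 495 + 220 = 715, which equals 715.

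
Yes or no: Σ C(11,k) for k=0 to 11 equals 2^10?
No

Working:
Binomial theorem: Σ C(11,k) = (1+1)^11 = 2^11 = 2,048; RHS 2^10 = 1,024.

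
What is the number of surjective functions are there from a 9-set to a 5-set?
834,120

Onto functions = 5! × S(9,5)
First compute S(9,5) via recurrence:
Using the Stirling recurrence: S(n,k) = k·S(n-1,k) + S(n-1,k-1)
S(9,5) = 5·S(8,5) + S(8,4)
         = 5·1050 + 1701
         = 5250 + 1701
         = 6,951
Then: 120 × 6951 = 834,120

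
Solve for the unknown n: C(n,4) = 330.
11

C(n,4) = n(n−1)(n−2)(n−3)/4! is increasing in n, and n(n−1)(n−2)(n−3) = 4!·330 = 7,920 ≈ (n−1.5)^4 gives n ≈ 10.9. Check: C(9,4) = 126, C(10,4) = 210, C(11,4) = 330 ✓. So n = 11.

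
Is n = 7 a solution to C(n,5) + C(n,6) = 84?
C(7,5) + C(7,6) = 21 + 7 = 28, which does not equal 84.

Answer: No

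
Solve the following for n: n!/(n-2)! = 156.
n!/(n-2)! = n×(n-1), a product of 2 consecutive integers ≈ (n−0.5)^2. 156^(1/2) + 0.5 ≈ 13.0; check n = 13: 13×12 = 156 ✓. So n = 13.

Answer: 13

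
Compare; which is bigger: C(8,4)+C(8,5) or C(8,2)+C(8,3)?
C(8,4)+C(8,5)

First=126, Second=84.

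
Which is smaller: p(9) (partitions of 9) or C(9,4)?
Pentagonal recurrence p(n) = p(n−1) + p(n−2) − p(n−5) − p(n−7) + …: p(9) = p(8) + p(7) − p(4) − p(2) = 22 + 15 − 5 − 2 = 30; C(9,4) = 126.
Final answer: p(9)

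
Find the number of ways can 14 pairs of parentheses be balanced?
2,674,440

Solution: Using the Catalan number formula: C_n = C(2n, n) / (n+1)
C_14 = C(28, 14) / (14+1)
     = 40116600 / 15
     = 2,674,440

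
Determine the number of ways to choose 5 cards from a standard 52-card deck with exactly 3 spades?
211,926

Explanation: 13 spades and 39 non-spades: C(13,3) × C(39,2) = 286 × 741 = 211,926.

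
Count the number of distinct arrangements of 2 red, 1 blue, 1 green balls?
Multinomial: 4!/(2! × 1! × 1!) = 12.
Final answer: 12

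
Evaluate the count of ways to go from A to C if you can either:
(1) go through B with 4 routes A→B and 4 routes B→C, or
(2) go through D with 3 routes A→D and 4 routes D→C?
28

Solution: Route via B: 4×4=16. Route via D: 3×4=12. Total: 28.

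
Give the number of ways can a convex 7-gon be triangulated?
Using the Catalan number formula: C_n = C(2n, n) / (n+1)
C_5 = C(10, 5) / (5+1)
     = 252 / 6
     = 42

Answer: 42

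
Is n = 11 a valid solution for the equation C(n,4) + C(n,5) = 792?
Yes

Explanation: C(11,4) + C(11,5) = 330 + 462 = 792, which equals 792.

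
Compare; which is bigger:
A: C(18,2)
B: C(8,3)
A

Reasoning: A=C(18,2)=153, B=C(8,3)=56.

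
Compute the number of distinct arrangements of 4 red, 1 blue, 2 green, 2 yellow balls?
3,780

Solution: Multinomial: 9!/(4! × 1! × 2! × 2!) = 3,780.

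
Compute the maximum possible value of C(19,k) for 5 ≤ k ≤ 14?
92,378
C(19,k) is maximised at the centre of the row: C(19,9) = 92,378.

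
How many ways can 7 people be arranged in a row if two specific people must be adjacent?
Treat pair as unit: (7-1)! arrangements × 2 internal orders = 1,440.
Final answer: 1,440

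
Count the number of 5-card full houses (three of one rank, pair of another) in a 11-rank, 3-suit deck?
330
Triple rank: 11. Triple suits: C(3,3)=1. Pair rank: 10. Pair suits: C(3,2)=3. Total: 330.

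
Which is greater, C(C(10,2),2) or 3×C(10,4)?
C(C(10,2),2)

Reasoning: C(C(10,2),2)=990, 3×C(10,4)=630.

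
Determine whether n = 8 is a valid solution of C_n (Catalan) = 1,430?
C_8 = C(16,8)/(8+1) = 12,870/9 = 1,430, which equals 1,430.

Answer: Yes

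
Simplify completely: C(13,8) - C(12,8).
792

C(13,8) - C(12,8) = C(12,7) = 792.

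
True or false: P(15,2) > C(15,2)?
True

P(15,2) = 210 and C(15,2) = 105; P(n,r) = r! × C(n,r) so P > C whenever r ≥ 2.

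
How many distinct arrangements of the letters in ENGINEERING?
277,200

Explanation: Word has 11 letters (E=3, N=3, G=2, I=2, R=1). Arrangements: 11!/Π(k!) = 277,200.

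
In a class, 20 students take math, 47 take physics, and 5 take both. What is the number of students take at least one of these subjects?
62

Reasoning: |A∪B| = |A|+|B|-|A∩B| = 20+47-5 = 62.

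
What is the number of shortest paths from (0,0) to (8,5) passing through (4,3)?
525

Explanation: To (4,3): C(7,4)=35. From there: C(6,4)=15. Total: 525.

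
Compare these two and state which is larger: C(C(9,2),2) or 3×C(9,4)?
C(C(9,2),2)

Working:
C(C(9,2),2)=630, 3×C(9,4)=378.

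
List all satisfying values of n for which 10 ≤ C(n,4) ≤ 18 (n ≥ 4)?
C(5,4)=5; C(6,4)=15; C(7,4)=35. So valid n = 6.

Answer: 6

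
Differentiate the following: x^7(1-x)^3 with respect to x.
Product rule: 7x^{6}(1-x)^{3} + x^7·(-3)(1-x)^{2}.

Answer: 7x^6(1-x)^3 - 3x^7(1-x)^2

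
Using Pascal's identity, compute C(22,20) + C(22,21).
253

Solution: C(22,20) + C(22,21) = C(23,21) = 253.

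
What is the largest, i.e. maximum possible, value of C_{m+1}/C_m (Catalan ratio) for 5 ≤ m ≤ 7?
C_{m+1}/C_m = 2(2m+1)/(m+2), which increases with m. Maximum at m = 7: 2·15/9 = 10/3.

Answer: 10/3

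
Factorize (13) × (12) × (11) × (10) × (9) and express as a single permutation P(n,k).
P(13,5) = 13!/(8)!

Working:
Product of 5 consecutive descending integers starting at 13: P(13,5) = 13!/8! = 154,440.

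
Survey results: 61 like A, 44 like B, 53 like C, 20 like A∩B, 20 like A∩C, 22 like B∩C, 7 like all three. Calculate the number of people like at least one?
103

Working:
|A∪B∪C| = 61+44+53-20-20-22+7 = 103.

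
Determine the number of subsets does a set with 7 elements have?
Each element can be included or excluded: 2^7 = 128.

Answer: 128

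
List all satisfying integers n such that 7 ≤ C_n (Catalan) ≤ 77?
4, 5

Solution: C_3=5; C_4=14; C_5=42; C_6=132. So valid n = 4, 5.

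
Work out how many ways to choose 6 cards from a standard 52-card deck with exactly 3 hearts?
13 hearts and 39 non-hearts: C(13,3) × C(39,3) = 286 × 9139 = 2,613,754.
Final answer: 2,613,754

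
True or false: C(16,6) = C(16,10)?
True

Reasoning: C(16,6) = C(16,16-6) by the symmetry property; both equal 8,008.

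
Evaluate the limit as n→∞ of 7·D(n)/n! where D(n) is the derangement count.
D(n)/n! → 1/e, so 7·D(n)/n! → 7/e.
Final answer: 7/e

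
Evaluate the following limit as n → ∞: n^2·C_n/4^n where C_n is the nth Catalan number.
∞

C_n ~ 4^n/(n^(3/2)√π), so n^2·C_n/4^n ~ n^(2 − 3/2)/√π → ∞.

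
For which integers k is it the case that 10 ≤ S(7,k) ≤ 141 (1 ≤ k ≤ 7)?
2, 5, 6

Working:
S(7,1)=1; S(7,2)=63; S(7,3)=301; S(7,4)=350; S(7,5)=140; S(7,6)=21; S(7,7)=1. So valid k = 2, 5, 6.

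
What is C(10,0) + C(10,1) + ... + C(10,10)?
1,024

Sum of binomial coefficients = 2^10 = 1,024.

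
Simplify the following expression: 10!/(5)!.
30,240

Explanation: This equals 10×9×...×6 = 30,240.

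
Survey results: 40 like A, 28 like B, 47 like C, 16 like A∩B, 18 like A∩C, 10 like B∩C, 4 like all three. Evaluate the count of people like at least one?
75

Reasoning: |A∪B∪C| = 40+28+47-16-18-10+4 = 75.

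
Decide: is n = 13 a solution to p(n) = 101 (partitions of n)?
Yes

Explanation: Pentagonal recurrence p(n) = p(n−1) + p(n−2) − p(n−5) − p(n−7) + …: p(13) = p(12) + p(11) − p(8) − p(6) + p(1) = 77 + 56 − 22 − 11 + 1 = 101, which equals 101.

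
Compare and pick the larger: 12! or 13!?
13!

Working:
12!=479,001,600, 13!=6,227,020,800. 13! > 12!.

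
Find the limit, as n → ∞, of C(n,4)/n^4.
1/24

Working:
C(n,4) ≈ n^4/4! for large n. Limit = 1/4! = 1/24.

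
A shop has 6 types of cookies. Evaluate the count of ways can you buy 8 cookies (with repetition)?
1,287

Working:
Stars and bars: C(8+6-1, 8) = C(13, 8) = 1,287.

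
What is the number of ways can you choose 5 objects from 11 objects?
462

Solution: C(11,5) = 11! / (5! × (11-5)!)
         = 11! / (5! × 6!)
         = 462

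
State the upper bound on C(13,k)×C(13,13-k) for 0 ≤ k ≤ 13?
2,944,656

Solution: C(13,k)·C(13,13-k) = C(13,k)², maximised at the centre k = 6: C(13,6)² = 2,944,656.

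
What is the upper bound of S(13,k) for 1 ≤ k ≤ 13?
9,321,312
Row S(13,k) for k = 1..13 (via S(n,k) = k·S(n−1,k) + S(n−1,k−1)): 1, 4,095, 261,625, 2,532,530, 7,508,501, 9,321,312, 5,715,424, 1,899,612, 359,502, 39,325, 2,431, 78, 1. The row is unimodal; maximum at k = 6: 9,321,312.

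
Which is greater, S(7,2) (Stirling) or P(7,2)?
S(7,2) = 2·S(6,2) + S(6,1) = 2·31 + 1 = 63; P(7,2) = 42.

Answer: S(7,2)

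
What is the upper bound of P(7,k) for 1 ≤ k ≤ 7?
5,040

Solution: P(7,k) increases in k, so maximum at k = 7: 7! = 5,040.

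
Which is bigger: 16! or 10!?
16!

Working:
16!=20,922,789,888,000, 10!=3,628,800. 16! > 10!.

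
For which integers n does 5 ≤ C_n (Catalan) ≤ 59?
C_2=2; C_3=5; C_4=14; C_5=42; C_6=132. So valid n = 3, 4, 5.

Answer: 3, 4, 5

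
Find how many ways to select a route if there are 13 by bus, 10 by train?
By the addition principle: 13 + 10 = 23.
Final answer: 23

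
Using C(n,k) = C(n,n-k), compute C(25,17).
1,081,575

Explanation: C(25,17) = C(25,8) = 1,081,575.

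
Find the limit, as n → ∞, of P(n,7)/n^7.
1

Working:
P(n,7) = n(n-1)···(n-6) ≈ n^7 for large n. Limit = 1.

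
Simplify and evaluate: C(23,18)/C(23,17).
1/3

Working:
C(n,k+1)/C(n,k) = (n−k)/(k+1). Here (23−17)/(17+1) = 6/18 = 1/3.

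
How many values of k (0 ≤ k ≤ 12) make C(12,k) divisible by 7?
1

Solution: Checking C(12,k) mod 7 for k = 0..12: divisible at k = 6. That's 1 values.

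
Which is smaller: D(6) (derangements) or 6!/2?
D(6)

Explanation: D(6) = (6-1)·[D(5) + D(4)] = 5·[44 + 9] = 265; 6!/2 = 720/2 = 360.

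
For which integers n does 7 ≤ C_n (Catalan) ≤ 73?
4, 5

Reasoning: C_3=5; C_4=14; C_5=42; C_6=132. So valid n = 4, 5.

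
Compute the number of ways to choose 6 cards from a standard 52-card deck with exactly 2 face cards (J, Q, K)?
6,031,740

Explanation: 12 face cards and 40 non-face cards: C(12,2) × C(40,4) = 66 × 91,390 = 6,031,740.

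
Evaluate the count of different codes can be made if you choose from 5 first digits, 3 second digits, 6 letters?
By the multiplication principle: 5 × 3 × 6 = 90.
Final answer: 90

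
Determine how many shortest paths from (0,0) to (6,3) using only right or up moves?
Choose 6 rights from 9 moves: C(9,6) = 84.
Final answer: 84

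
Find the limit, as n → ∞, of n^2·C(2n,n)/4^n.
∞
C(2n,n) ~ 4^n/√(πn), so n^2·C(2n,n)/4^n ~ n^(2 − 1/2)/√π → ∞.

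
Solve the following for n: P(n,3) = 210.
7

P(n,3) = n(n−1)(n−2) is increasing in n; n(n−1)(n−2) ≈ (n−1)^3 = 210 gives n ≈ 6.9. Check: P(5,3) = 60, P(6,3) = 120, P(7,3) = 210 ✓. So n = 7.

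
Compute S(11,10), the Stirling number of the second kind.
Using the Stirling recurrence: S(n,k) = k·S(n-1,k) + S(n-1,k-1)
S(11,10) = 10·S(10,10) + S(10,9)
         = 10·1 + 45
         = 10 + 45
         = 55

Answer: 55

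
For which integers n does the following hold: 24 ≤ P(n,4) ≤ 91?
P(3,4)=0; P(4,4)=24; P(5,4)=120. So valid n = 4.
Final answer: 4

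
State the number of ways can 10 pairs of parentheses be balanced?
16,796

Working:
Using the Catalan number formula: C_n = C(2n, n) / (n+1)
C_10 = C(20, 10) / (10+1)
     = 184756 / 11
     = 16,796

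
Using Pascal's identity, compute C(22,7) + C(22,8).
C(22,7) + C(22,8) = C(23,8) = 490,314.
Final answer: 490,314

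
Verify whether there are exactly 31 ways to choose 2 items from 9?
False
C(9,2) = 36 ≠ 31.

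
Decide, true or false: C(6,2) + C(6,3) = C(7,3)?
True

Reasoning: Pascal's identity: LHS = 15 + 20 = 35; RHS = C(7,3) = 35. Both sides agree, so the statement holds.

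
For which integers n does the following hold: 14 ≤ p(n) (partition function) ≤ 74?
7, 8, 9, 10, 11
Tabulating p(n) via p(n) = p(n−1) + p(n−2) − p(n−5) − p(n−7) + …: p(6)=11; p(7)=15; p(8)=22; p(9)=30; p(10)=42; p(11)=56; p(12)=77. So valid n = 7, 8, 9, 10, 11.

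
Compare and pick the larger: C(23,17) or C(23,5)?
C(23,17)

C(23,17)=100,947, C(23,5)=33,649.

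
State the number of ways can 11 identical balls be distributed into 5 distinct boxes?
1,365

Reasoning: C(11+5-1, 5-1) = C(15, 4) = 1,365.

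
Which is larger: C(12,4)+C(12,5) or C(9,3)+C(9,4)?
C(12,4)+C(12,5)
First=1,287, Second=210.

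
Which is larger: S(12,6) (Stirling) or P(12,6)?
S(12,6)

Working:
S(12,6) = 6·S(11,6) + S(11,5) = 6·179,487 + 246,730 = 1,323,652; P(12,6) = 665,280.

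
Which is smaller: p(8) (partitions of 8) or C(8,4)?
p(8)

Pentagonal recurrence p(n) = p(n−1) + p(n−2) − p(n−5) − p(n−7) + …: p(8) = p(7) + p(6) − p(3) − p(1) = 15 + 11 − 3 − 1 = 22; C(8,4) = 70.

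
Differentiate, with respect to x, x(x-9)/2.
(2x - 9)/2

Solution: d/dx[(x-0)(x-9)] = (x-9) + (x-0) = 2x - 9. Dividing by 2 gives (2x - 9)/2.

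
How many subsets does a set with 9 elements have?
Each element can be included or excluded: 2^9 = 512.

Answer: 512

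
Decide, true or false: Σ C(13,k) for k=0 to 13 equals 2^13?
True
Binomial theorem: Σ C(13,k) = (1+1)^13 = 2^13 = 8,192; RHS 2^13 = 8,192.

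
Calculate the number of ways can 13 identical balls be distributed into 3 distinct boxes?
105

Reasoning: C(13+3-1, 3-1) = C(15, 2) = 105.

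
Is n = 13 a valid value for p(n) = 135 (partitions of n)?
No

Explanation: Pentagonal recurrence p(n) = p(n−1) + p(n−2) − p(n−5) − p(n−7) + …: p(13) = p(12) + p(11) − p(8) − p(6) + p(1) = 77 + 56 − 22 − 11 + 1 = 101, which does not equal 135.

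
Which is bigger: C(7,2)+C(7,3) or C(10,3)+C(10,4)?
C(10,3)+C(10,4)

Solution: First=56, Second=330.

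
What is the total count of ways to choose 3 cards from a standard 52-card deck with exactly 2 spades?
3,042
13 spades and 39 non-spades: C(13,2) × C(39,1) = 78 × 39 = 3,042.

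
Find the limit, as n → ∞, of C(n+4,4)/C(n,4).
1

Working:
Both numerator and denominator grow as n^4/4! for large n, so the ratio → 1.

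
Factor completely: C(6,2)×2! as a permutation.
P(6,2)
C(6,2)×2! = [6!/(2!(4)!)]×2! = 6!/(4)! = P(6,2) = 30.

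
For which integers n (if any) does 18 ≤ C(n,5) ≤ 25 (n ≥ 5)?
7

C(6,5)=6; C(7,5)=21; C(8,5)=56. So valid n = 7.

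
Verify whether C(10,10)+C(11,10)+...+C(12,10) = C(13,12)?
False

Working:
Hockey stick identity gives Σ = C(13,11) = 78; RHS C(13,12) = 13.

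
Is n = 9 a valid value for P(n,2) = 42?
No
P(9,2) = 9·8 = 72, which does not equal 42.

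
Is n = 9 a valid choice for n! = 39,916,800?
No

Working:
9! = 9·8! = 9·40,320 = 362,880, which does not equal 39,916,800.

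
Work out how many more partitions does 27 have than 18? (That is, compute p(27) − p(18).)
Pentagonal recurrence p(n) = p(n−1) + p(n−2) − p(n−5) − p(n−7) + …: p(27) = p(26) + p(25) − p(22) − p(20) + p(15) + p(12) − p(5) − p(1) = 2,436 + 1,958 − 1,002 − 627 + 176 + 77 − 7 − 1 = 3,010.
p(18) = p(17) + p(16) − p(13) − p(11) + p(6) + p(3) = 297 + 231 − 101 − 56 + 11 + 3 = 385.
Difference = 3,010 − 385 = 2,625.
Final answer: 2,625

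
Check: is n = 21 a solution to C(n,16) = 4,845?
No

C(21,16) = 21·20·19·18·17·16·15·14·13·12·11·10·9·8·7·6/16! = 425,757,851,430,912,000/20,922,789,888,000 = 20,349, which does not equal 4,845.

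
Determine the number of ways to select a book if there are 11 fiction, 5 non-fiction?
16
By the addition principle: 11 + 5 = 16.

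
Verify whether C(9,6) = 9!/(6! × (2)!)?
The correct denominator is 6!×3!, giving C(9,6) = 84; the stated RHS is 9!/(6!×2!) = 252 ≠ 84, so the statement does not hold.

Answer: False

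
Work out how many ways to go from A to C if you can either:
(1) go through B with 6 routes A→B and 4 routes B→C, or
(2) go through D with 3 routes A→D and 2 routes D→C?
30

Solution: Route via B: 6×4=24. Route via D: 3×2=6. Total: 30.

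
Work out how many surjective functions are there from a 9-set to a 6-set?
1,905,120
Onto functions = 6! × S(9,6)
First compute S(9,6) via recurrence:
Using the Stirling recurrence: S(n,k) = k·S(n-1,k) + S(n-1,k-1)
S(9,6) = 6·S(8,6) + S(8,5)
         = 6·266 + 1050
         = 1596 + 1050
         = 2,646
Then: 720 × 2646 = 1,905,120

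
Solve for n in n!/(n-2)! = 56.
8

n!/(n-2)! = n×(n-1), a product of 2 consecutive integers ≈ (n−0.5)^2. 56^(1/2) + 0.5 ≈ 8.0; check n = 8: 8×7 = 56 ✓. So n = 8.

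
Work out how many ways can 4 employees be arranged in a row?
24

Arrangements of 4 distinct objects: 4! = 24.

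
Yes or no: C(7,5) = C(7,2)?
Yes
Symmetry C(n,k) = C(n,n-k): C(7,5) = 21 and C(7,2) = 21. Both sides agree, so the statement holds.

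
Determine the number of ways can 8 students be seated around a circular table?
5,040

Explanation: Circular arrangements: (8-1)! = 5,040.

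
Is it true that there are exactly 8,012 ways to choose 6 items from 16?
False

Explanation: C(16,6) = 8,008 ≠ 8012.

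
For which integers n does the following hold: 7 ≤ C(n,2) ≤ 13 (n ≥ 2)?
C(4,2)=6; C(5,2)=10; C(6,2)=15. So valid n = 5.

Answer: 5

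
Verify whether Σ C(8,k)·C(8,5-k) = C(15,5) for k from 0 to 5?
False

Working:
Vandermonde's identity gives C(16,5) = 4,368; RHS C(15,5) = 3,003.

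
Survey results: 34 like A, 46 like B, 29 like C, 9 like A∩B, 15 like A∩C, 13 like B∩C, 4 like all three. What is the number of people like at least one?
76

Explanation: |A∪B∪C| = 34+46+29-9-15-13+4 = 76.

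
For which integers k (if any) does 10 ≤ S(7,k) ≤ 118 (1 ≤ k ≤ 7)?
S(7,1)=1; S(7,2)=63; S(7,3)=301; S(7,4)=350; S(7,5)=140; S(7,6)=21; S(7,7)=1. So valid k = 2, 6.

Answer: 2, 6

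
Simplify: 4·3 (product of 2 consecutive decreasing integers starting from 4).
12

Solution: This is P(4,2) = 4!/(2)! = 12.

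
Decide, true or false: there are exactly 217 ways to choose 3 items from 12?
False
C(12,3) = 220 ≠ 217.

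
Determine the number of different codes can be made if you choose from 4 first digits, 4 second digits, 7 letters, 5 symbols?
560

Explanation: By the multiplication principle: 4 × 4 × 7 × 5 = 560.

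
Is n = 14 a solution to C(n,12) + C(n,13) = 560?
No

Solution: C(14,12) + C(14,13) = 91 + 14 = 105, which does not equal 560.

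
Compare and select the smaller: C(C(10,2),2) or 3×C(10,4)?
3×C(10,4)

Reasoning: C(C(10,2),2)=990, 3×C(10,4)=630.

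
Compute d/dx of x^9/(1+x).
(9x^8(1+x) - x^9)/(1+x)²

Solution: Quotient rule: [9x^{8}(1+x) - x^9]/(1+x)².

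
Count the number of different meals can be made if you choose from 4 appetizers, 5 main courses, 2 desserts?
40
By the multiplication principle: 4 × 5 × 2 = 40.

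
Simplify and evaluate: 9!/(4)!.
15,120

Solution: This equals 9×8×...×5 = 15,120.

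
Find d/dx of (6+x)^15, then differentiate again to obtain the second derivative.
210(6+x)^13

Solution: First derivative: 15(6+x)^{14}. Second derivative: 15·14·(6+x)^{13} = 210(6+x)^{13}.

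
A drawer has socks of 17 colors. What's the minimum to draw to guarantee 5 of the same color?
69

Solution: Worst case: 4 of each = 68. One more: 69.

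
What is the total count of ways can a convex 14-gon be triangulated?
208,012

Solution: Using the Catalan number formula: C_n = C(2n, n) / (n+1)
C_12 = C(24, 12) / (12+1)
     = 2704156 / 13
     = 208,012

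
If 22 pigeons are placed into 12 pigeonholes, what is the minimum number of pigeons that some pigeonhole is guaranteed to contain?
2

Pigeonhole: ⌈22/12⌉ = 2.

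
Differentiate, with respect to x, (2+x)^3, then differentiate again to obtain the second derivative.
First derivative: 3(2+x)^{2}. Second derivative: 3·2·(2+x)^{1} = 6(2+x)^{1}.
Final answer: 6(2+x)^1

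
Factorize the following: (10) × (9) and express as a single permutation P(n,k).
Product of 2 consecutive descending integers starting at 10: P(10,2) = 10!/8! = 90.

Answer: P(10,2) = 10!/(8)!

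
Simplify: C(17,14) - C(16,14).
560

C(17,14) - C(16,14) = C(16,13) = 560.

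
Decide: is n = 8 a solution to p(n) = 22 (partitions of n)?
Pentagonal recurrence p(n) = p(n−1) + p(n−2) − p(n−5) − p(n−7) + …: p(8) = p(7) + p(6) − p(3) − p(1) = 15 + 11 − 3 − 1 = 22, which equals 22.
Final answer: Yes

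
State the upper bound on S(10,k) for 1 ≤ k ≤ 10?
42,525

Explanation: Row S(10,k) for k = 1..10 (via S(n,k) = k·S(n−1,k) + S(n−1,k−1)): 1, 511, 9,330, 34,105, 42,525, 22,827, 5,880, 750, 45, 1. The row is unimodal; maximum at k = 5: 42,525.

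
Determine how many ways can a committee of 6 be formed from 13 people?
C(13,6) = 13! / (6! × (13-6)!)
         = 13! / (6! × 7!)
         = 1,716

Answer: 1,716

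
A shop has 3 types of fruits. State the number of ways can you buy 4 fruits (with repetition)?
15

Stars and bars: C(4+3-1, 4) = C(6, 4) = 15.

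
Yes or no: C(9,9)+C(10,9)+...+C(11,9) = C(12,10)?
Yes

Hockey stick identity gives Σ = C(12,10) = 66; RHS C(12,10) = 66.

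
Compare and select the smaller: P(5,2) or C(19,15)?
P(5,2)

Working:
P(5,2)=20, C(19,15)=3,876.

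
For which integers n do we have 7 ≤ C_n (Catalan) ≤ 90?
4, 5

Working:
C_3=5; C_4=14; C_5=42; C_6=132. So valid n = 4, 5.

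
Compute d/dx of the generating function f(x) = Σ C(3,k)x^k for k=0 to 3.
Σ k·C(3,k)x^(k-1) for k=1 to 3
Term-by-term differentiation gives Σ k·C(3,k)x^{k-1} for k=1 to 3.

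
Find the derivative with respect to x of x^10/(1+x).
(10x^9(1+x) - x^10)/(1+x)²

Reasoning: Quotient rule: [10x^{9}(1+x) - x^10]/(1+x)².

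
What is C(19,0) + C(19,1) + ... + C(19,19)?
524,288

Reasoning: Sum of binomial coefficients = 2^19 = 524,288.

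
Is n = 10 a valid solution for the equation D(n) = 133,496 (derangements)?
No
D(10) = (10-1)·[D(9) + D(8)] = 9·[133,496 + 14,833] = 1,334,961, which does not equal 133,496.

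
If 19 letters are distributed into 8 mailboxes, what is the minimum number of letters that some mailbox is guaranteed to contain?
3

Solution: Pigeonhole: ⌈19/8⌉ = 3.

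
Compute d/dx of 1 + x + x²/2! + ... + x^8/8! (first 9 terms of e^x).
1 + x + x²/2! + ... + x^7/7!

Explanation: Differentiating term by term gives the first 8 terms of e^x.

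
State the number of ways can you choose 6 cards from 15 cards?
5,005

Working:
C(15,6) = 15! / (6! × (15-6)!)
         = 15! / (6! × 9!)
         = 5,005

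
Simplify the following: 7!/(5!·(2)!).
21
This is C(7,5) = 21.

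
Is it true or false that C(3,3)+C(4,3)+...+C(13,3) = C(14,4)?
True

Reasoning: Hockey stick identity gives Σ = C(14,4) = 1,001; RHS C(14,4) = 1,001.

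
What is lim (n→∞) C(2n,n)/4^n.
0

Reasoning: C(2n,n) ~ 4^n/√(πn), so C(2n,n)/4^n ~ 1/√(πn) → 0.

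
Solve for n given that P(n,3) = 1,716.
13

Explanation: P(n,3) = n(n−1)(n−2) is increasing in n; n(n−1)(n−2) ≈ (n−1)^3 = 1,716 gives n ≈ 13.0. Check: P(11,3) = 990, P(12,3) = 1,320, P(13,3) = 1,716 ✓. So n = 13.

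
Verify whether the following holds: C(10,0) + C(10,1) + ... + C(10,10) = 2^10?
Binomial theorem with x = y = 1: Σ C(10,i) = (1+1)^10 = 2^10 = 1,024. The statement holds.

Answer: True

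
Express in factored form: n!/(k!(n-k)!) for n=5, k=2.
This is the binomial coefficient C(5,2) = 10.
Final answer: C(5,2) = 10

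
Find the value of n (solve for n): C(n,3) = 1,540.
22

Reasoning: C(n,3) = n(n−1)(n−2)/3! is increasing in n, and n(n−1)(n−2) = 3!·1,540 = 9,240 ≈ (n−1)^3 gives n ≈ 22.0. Check: C(20,3) = 1,140, C(21,3) = 1,330, C(22,3) = 1,540 ✓. So n = 22.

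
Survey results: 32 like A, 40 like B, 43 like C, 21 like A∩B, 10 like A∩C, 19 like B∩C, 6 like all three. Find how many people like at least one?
71

Explanation: |A∪B∪C| = 32+40+43-21-10-19+6 = 71.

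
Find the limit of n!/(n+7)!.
0

Explanation: n!/(n+7)! = 1/[(n+1)(n+2)···(n+7)] → 0 as n → ∞.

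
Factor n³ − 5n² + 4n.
n(n − 1)(n − 4)

Solution: n³ − 5n² + 4n = n(n² − 5n + 4) = n(n − 1)(n − 4).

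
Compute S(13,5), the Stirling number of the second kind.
Using the Stirling recurrence: S(n,k) = k·S(n-1,k) + S(n-1,k-1)
S(13,5) = 5·S(12,5) + S(12,4)
         = 5·1379400 + 611501
         = 6897000 + 611501
         = 7,508,501

Answer: 7,508,501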